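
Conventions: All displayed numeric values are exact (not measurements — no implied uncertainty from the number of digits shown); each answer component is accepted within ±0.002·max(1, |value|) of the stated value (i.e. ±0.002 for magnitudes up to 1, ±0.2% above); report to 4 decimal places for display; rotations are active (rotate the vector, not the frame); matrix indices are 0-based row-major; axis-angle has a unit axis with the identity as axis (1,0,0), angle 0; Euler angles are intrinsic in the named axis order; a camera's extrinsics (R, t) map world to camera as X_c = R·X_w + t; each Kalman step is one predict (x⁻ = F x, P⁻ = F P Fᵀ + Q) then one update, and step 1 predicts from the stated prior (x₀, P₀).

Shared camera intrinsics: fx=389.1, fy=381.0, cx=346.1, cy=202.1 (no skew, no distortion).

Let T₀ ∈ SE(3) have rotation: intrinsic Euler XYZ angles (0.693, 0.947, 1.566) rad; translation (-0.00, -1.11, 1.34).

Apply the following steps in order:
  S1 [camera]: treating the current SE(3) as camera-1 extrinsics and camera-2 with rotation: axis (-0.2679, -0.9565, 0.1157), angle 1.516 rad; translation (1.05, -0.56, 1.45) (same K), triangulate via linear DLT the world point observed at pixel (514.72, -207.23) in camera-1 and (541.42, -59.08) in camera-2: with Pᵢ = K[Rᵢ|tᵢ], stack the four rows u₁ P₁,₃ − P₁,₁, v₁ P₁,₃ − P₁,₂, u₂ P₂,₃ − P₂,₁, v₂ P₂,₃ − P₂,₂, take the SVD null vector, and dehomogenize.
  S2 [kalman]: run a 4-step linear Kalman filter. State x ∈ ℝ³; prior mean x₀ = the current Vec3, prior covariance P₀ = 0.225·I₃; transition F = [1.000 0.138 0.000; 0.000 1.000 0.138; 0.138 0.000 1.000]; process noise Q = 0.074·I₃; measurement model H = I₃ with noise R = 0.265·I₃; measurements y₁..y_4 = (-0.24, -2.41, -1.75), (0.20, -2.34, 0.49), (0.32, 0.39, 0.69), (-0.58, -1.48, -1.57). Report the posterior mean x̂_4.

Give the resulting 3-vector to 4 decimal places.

result = (-0.4007, -1.1865, -0.5655)

after S1 (triangulate): (-0.1975, -0.4364, 0.2484)
after S2 (kf_track): (-0.4007, -1.1865, -0.5655)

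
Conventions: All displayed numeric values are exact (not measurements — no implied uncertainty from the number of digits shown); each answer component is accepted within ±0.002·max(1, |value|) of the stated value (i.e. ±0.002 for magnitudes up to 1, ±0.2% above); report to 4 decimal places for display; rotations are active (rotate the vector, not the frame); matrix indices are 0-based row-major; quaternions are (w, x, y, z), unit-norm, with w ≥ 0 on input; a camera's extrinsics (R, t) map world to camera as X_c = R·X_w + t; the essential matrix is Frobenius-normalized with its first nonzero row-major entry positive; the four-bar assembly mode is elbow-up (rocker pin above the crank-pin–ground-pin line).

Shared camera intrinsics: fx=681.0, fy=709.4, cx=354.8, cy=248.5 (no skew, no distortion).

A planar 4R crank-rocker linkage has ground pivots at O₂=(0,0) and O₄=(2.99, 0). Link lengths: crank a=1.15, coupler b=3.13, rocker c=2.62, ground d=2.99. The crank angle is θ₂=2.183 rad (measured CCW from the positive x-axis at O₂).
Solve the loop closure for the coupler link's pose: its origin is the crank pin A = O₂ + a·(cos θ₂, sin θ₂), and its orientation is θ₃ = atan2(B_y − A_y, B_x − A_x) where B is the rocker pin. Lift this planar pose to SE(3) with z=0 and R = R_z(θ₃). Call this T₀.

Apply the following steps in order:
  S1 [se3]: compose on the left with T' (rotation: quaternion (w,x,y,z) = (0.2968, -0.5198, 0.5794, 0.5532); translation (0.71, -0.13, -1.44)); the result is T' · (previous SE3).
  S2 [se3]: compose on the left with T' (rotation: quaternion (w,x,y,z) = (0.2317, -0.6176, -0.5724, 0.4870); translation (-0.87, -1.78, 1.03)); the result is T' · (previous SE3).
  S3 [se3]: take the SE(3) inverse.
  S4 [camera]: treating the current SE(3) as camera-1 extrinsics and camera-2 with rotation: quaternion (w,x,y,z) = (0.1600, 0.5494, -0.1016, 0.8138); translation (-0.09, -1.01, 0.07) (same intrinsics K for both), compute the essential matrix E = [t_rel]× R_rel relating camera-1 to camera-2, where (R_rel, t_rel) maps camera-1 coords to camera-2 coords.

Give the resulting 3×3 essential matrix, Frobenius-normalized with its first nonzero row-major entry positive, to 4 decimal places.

source (fourbar_fk): coupler pose = R=[0.8751 -0.4840 0.0000; 0.4840 0.8751 0.0000; 0.0000 0.0000 1.0000], t=(-0.6609, 0.9411, 0.0000)
after S1 (compose_se3): R=[-0.6985 -0.6772 -0.2312; -0.3135 -0.0008 0.9496; -0.6433 0.7358 -0.2118], t=(0.0214, -0.0924, -0.5197)
after S2 (compose_se3): R=[0.4973 -0.5504 0.6707; -0.4026 -0.8312 -0.3835; 0.7685 -0.0793 -0.6349], t=(-0.4667, -1.5971, 1.3181)
after S3 (invert_se3): R=[0.4973 -0.4026 0.7685; -0.5504 -0.8312 -0.0793; 0.6707 -0.3835 -0.6349], t=(-1.4239, -1.4797, 0.5375)
after S4 (essential): [0.0221 0.0225 0.0375; 0.4967 -0.4065 0.2962; -0.1426 -0.5134 -0.4626]

matrix = [0.0221 0.0225 0.0375; 0.4967 -0.4065 0.2962; -0.1426 -0.5134 -0.4626]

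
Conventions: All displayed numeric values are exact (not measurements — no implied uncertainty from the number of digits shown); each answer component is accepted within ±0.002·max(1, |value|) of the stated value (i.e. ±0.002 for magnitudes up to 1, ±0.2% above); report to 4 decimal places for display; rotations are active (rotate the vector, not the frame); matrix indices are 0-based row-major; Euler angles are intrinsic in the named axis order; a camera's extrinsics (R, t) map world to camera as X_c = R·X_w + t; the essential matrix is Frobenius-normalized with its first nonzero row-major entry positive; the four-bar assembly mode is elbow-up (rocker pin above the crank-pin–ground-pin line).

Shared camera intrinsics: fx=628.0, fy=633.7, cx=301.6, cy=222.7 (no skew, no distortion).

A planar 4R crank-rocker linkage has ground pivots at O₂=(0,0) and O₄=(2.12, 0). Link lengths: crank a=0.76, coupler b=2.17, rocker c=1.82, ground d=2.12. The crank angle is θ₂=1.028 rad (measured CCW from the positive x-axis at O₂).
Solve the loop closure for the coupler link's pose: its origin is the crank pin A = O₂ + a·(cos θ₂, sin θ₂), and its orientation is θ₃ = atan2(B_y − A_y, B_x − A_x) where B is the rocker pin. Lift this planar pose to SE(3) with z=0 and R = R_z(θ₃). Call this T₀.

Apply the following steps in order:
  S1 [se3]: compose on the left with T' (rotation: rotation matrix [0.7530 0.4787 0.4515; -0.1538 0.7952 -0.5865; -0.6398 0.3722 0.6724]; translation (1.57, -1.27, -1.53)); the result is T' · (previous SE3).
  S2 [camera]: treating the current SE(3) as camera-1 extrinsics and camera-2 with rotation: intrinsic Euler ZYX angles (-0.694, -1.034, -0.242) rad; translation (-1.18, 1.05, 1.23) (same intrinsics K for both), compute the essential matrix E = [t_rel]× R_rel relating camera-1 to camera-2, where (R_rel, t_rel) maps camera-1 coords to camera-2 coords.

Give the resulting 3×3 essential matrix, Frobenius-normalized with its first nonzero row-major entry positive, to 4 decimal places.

matrix = [0.6358 -0.0963 0.2542; 0.1106 -0.2953 -0.0199; -0.0866 -0.6182 -0.1800]

source (fourbar_fk): coupler pose = R=[0.8433 -0.5375 0.0000; 0.5375 0.8433 0.0000; 0.0000 0.0000 1.0000], t=(0.3926, 0.6508, 0.0000)
after S1 (compose_se3): R=[0.8923 -0.0011 0.4515; 0.2977 0.7532 -0.5865; -0.3395 0.6577 0.6724], t=(2.1771, -0.8129, -1.5389)
after S2 (essential): [0.6358 -0.0963 0.2542; 0.1106 -0.2953 -0.0199; -0.0866 -0.6182 -0.1800]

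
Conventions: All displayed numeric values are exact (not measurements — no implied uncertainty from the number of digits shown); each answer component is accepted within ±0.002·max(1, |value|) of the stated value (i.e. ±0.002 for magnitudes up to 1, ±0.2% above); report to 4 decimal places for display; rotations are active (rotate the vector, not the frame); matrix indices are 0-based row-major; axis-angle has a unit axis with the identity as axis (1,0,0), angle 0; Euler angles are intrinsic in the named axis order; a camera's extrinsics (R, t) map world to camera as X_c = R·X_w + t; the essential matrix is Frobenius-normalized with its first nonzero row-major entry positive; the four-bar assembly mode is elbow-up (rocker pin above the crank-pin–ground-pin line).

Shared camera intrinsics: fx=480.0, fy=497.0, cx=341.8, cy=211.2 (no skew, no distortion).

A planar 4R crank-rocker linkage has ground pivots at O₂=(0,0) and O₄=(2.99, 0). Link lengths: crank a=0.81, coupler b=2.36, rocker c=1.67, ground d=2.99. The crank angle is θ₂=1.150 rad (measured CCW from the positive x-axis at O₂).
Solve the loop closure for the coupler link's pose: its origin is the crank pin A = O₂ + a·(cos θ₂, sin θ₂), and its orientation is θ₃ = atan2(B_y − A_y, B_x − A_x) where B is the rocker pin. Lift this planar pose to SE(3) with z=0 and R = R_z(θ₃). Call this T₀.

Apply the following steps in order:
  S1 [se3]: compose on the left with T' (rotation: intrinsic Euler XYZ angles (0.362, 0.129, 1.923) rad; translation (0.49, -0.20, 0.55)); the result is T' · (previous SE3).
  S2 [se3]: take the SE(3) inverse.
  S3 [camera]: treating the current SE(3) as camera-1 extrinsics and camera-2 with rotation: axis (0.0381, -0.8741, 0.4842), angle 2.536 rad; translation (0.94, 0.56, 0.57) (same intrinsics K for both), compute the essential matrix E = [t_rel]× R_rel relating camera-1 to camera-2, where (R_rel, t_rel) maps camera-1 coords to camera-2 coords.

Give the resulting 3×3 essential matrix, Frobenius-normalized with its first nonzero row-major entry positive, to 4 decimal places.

matrix = [0.1054 0.0672 0.1834; 0.6937 0.0729 -0.0595; -0.0072 -0.1909 -0.6513]

source (fourbar_fk): coupler pose = R=[0.9304 -0.3666 0.0000; 0.3666 0.9304 0.0000; 0.0000 0.0000 1.0000], t=(0.3309, 0.7393, 0.0000)
after S1 (compose_se3): R=[-0.6595 -0.7406 0.1286; 0.6681 -0.6559 -0.3512; 0.3445 -0.1457 0.9274], t=(-0.3114, -0.1849, 0.6669)
after S2 (invert_se3): R=[-0.6595 0.6681 0.3445; -0.7406 -0.6559 -0.1457; 0.1286 -0.3512 0.9274], t=(-0.3116, -0.2548, -0.6434)
after S3 (essential): [0.1054 0.0672 0.1834; 0.6937 0.0729 -0.0595; -0.0072 -0.1909 -0.6513]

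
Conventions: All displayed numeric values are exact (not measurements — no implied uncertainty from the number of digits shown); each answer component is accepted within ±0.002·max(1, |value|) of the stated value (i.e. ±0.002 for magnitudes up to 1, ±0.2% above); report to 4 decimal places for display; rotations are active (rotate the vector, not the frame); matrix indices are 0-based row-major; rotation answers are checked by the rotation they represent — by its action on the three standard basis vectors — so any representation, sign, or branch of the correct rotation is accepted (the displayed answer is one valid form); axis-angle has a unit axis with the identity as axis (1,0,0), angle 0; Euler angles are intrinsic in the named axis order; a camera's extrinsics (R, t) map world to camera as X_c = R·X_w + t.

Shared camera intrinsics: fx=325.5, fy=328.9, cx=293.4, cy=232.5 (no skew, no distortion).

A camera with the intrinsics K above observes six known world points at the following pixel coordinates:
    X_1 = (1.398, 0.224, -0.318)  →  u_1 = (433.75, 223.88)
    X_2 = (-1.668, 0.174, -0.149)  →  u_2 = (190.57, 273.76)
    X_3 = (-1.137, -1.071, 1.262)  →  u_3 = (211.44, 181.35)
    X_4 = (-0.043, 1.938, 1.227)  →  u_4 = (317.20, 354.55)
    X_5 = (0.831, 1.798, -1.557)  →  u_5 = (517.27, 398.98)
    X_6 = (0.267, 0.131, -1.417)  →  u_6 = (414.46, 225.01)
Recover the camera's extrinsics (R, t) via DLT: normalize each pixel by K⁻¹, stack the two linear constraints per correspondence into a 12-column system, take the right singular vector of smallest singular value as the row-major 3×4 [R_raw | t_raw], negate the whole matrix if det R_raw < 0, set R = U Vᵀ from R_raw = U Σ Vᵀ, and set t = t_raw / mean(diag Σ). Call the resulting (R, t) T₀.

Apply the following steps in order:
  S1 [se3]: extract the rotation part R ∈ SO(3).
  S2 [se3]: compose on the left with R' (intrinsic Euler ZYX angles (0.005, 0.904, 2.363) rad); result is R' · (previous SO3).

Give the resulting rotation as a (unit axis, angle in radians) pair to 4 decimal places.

rotation (axis_angle) = ((0.7810, 0.2200, -0.5845), 2.4497)

source (pnp_recover): camera pose = R=[0.9365 0.2039 -0.2852; -0.1912 0.9789 0.0721; 0.2938 -0.0130 0.9558], t=(0.3800, -0.0400, 4.1299)
after S1 (rot_of_se3): [0.9365 0.2039 -0.2852; -0.1912 0.9789 0.0721; 0.2938 -0.0130 0.9558]
after S2 (compose_so3): [0.3097 0.6770 -0.6676; -0.0687 -0.6844 -0.7259; -0.9484 0.2707 -0.1654]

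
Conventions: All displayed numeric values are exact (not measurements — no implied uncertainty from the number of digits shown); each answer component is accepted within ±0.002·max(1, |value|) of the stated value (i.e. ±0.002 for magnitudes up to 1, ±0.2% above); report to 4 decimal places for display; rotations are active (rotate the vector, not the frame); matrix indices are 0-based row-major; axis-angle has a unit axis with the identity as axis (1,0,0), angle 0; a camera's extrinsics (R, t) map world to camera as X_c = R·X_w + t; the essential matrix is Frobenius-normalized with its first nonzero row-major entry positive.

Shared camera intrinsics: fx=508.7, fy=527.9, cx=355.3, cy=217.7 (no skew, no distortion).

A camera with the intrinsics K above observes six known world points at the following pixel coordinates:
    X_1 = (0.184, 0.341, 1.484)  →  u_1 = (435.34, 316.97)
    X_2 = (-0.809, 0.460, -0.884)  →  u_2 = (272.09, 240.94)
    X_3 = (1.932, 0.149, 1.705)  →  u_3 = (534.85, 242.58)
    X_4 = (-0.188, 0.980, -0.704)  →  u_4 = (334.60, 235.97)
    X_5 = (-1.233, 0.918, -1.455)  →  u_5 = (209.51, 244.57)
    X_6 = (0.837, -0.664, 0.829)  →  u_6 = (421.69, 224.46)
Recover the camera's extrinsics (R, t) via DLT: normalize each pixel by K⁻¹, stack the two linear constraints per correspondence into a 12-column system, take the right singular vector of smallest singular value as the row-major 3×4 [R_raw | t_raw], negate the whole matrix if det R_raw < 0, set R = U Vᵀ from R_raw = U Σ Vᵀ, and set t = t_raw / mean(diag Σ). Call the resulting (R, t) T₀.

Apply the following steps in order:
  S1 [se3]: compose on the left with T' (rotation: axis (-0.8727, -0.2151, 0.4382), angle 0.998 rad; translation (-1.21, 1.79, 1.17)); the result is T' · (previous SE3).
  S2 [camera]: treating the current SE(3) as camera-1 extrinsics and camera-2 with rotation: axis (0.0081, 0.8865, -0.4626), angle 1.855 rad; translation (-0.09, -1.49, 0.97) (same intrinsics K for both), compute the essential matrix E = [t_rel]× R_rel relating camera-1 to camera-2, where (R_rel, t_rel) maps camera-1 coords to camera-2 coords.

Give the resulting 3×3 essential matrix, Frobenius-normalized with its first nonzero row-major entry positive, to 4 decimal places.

source (pnp_recover): camera pose = R=[0.7952 0.2670 0.5444; -0.6064 0.3448 0.7165; 0.0036 -0.8999 0.4361], t=(0.0501, 0.2400, 6.6197)
after S1 (compose_se3): R=[0.8783 0.4608 0.1275; 0.0221 -0.3057 0.9519; 0.4776 -0.8332 -0.2787], t=(-3.5892, 6.5171, 5.1542)
after S2 (essential): [0.6496 0.1748 0.2160; 0.0525 0.2259 -0.2604; 0.0402 0.3856 -0.4785]

matrix = [0.6496 0.1748 0.2160; 0.0525 0.2259 -0.2604; 0.0402 0.3856 -0.4785]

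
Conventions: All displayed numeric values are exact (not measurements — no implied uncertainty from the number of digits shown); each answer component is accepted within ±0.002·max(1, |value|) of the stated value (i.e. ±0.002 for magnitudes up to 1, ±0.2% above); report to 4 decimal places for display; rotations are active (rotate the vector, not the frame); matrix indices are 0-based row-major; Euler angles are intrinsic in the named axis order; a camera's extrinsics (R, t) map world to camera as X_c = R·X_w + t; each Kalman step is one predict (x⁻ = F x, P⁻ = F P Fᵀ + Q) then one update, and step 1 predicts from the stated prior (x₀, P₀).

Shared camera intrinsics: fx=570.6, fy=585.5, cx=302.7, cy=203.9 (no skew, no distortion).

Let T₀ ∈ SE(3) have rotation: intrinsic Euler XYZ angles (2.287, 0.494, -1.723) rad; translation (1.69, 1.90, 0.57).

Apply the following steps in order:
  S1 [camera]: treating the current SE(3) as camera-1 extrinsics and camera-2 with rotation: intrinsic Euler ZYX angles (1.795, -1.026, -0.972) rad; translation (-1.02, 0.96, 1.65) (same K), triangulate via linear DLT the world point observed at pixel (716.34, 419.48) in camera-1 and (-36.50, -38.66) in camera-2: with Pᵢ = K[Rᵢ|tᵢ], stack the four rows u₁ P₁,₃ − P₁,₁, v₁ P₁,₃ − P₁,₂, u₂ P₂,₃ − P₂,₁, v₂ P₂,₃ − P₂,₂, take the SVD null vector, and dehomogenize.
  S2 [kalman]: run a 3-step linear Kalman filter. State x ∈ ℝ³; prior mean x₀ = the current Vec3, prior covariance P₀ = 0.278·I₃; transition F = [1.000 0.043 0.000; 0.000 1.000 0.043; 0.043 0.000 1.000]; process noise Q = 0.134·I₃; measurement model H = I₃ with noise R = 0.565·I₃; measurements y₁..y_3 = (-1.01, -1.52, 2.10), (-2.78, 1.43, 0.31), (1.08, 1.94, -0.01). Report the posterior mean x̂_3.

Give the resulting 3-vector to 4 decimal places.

after S1 (triangulate): (-1.6445, -0.6801, -0.0612)
after S2 (kf_track): (-0.7581, 0.7698, 0.3508)

result = (-0.7581, 0.7698, 0.3508)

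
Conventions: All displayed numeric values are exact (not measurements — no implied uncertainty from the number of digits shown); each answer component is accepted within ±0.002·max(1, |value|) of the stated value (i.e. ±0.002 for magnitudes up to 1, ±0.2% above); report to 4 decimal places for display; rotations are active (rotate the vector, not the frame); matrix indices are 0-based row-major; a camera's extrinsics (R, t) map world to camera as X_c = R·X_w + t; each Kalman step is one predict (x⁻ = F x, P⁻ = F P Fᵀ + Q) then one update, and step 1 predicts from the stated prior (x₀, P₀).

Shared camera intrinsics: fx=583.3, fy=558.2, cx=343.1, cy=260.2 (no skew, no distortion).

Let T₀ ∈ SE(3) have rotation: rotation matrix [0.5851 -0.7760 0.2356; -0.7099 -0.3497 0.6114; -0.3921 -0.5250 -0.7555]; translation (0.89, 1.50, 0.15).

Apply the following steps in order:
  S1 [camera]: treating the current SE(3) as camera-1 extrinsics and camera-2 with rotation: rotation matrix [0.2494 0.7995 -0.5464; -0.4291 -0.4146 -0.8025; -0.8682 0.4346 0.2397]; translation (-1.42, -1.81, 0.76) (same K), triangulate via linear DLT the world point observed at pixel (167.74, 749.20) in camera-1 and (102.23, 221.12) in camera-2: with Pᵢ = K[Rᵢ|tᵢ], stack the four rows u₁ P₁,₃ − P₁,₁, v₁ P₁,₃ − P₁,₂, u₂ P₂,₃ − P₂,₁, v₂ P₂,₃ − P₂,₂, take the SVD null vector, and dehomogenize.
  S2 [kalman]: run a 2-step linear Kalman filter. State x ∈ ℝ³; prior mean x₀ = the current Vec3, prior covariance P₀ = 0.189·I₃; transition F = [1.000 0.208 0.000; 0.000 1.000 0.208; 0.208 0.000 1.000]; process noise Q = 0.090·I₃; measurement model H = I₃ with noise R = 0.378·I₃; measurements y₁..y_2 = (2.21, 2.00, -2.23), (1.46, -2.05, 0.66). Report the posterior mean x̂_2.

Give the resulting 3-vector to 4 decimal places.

result = (0.8354, -0.3477, -0.8442)

after S1 (triangulate): (-1.4007, 0.2869, -1.5029)
after S2 (kf_track): (0.8354, -0.3477, -0.8442)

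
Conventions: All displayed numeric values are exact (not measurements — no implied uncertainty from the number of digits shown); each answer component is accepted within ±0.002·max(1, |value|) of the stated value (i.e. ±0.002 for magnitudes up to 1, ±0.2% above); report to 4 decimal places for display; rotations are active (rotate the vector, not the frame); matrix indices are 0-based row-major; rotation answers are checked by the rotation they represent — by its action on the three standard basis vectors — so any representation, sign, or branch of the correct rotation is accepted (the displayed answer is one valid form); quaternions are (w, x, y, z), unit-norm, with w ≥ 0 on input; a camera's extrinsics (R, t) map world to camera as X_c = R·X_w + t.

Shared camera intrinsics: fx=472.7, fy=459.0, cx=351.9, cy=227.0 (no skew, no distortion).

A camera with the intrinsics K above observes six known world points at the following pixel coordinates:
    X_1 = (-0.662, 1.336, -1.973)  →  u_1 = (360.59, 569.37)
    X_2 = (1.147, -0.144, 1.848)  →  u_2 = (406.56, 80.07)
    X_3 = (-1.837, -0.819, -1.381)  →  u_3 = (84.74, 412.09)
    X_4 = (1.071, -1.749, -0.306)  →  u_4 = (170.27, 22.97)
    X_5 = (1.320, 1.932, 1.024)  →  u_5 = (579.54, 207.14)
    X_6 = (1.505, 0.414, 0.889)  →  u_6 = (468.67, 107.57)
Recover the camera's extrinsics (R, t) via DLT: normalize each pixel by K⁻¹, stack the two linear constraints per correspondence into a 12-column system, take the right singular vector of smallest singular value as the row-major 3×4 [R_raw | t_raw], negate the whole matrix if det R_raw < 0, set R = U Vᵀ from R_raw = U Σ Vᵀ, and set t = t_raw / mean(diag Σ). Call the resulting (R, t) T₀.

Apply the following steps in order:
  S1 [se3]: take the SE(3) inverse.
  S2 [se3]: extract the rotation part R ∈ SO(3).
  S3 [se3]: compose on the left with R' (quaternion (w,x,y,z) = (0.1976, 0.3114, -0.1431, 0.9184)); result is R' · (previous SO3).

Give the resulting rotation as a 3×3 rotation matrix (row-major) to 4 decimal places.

source (pnp_recover): camera pose = R=[0.5275 0.8232 0.2100; -0.6664 0.5542 -0.4988; -0.5270 0.1232 0.8409], t=(-0.2800, 0.1200, 4.2101)
after S1 (invert_se3): R=[0.5275 -0.6664 -0.5270; 0.8232 0.5542 0.1232; 0.2100 -0.4988 0.8409], t=(2.4463, -0.3547, -3.4216)
after S2 (rot_of_se3): [0.5275 -0.6664 -0.5270; 0.8232 0.5542 0.1232; 0.2100 -0.4988 0.8409]
after S3 (compose_so3): [-0.6479 -0.0226 0.7614; -0.6618 -0.4782 -0.5774; 0.3771 -0.8780 0.2949]

rotation (matrix) = ((-0.6479, -0.0226, 0.7614), (-0.6618, -0.4782, -0.5774), (0.3771, -0.8780, 0.2949))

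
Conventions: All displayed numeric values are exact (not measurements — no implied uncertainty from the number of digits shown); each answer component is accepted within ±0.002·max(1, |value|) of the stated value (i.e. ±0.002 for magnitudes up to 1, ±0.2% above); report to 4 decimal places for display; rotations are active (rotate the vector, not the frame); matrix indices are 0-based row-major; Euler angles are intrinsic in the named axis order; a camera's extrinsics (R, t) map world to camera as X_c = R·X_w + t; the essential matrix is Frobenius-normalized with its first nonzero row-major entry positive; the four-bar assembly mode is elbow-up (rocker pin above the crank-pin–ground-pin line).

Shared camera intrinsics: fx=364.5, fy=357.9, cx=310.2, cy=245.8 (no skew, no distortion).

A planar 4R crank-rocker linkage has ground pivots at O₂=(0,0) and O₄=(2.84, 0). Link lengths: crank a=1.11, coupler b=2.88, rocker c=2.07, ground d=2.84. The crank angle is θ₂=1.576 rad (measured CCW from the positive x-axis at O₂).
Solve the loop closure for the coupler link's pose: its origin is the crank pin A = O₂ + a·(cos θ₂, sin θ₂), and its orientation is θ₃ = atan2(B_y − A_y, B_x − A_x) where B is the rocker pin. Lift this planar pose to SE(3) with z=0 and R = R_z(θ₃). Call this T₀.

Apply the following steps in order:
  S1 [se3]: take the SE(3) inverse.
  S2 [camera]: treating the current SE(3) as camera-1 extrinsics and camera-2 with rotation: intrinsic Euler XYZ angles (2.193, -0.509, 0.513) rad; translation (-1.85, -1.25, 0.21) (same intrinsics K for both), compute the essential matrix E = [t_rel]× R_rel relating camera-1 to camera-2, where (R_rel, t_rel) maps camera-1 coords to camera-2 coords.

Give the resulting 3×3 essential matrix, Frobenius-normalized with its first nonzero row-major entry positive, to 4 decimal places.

source (fourbar_fk): coupler pose = R=[0.9433 -0.3319 0.0000; 0.3319 0.9433 0.0000; 0.0000 0.0000 1.0000], t=(-0.0058, 1.1100, 0.0000)
after S1 (invert_se3): R=[0.9433 0.3319 0.0000; -0.3319 0.9433 0.0000; 0.0000 0.0000 1.0000], t=(-0.3630, -1.0490, 0.0000)
after S2 (essential): [0.0297 -0.2540 0.3774; 0.3827 0.2297 -0.4050; 0.5908 -0.1963 0.2033]

matrix = [0.0297 -0.2540 0.3774; 0.3827 0.2297 -0.4050; 0.5908 -0.1963 0.2033]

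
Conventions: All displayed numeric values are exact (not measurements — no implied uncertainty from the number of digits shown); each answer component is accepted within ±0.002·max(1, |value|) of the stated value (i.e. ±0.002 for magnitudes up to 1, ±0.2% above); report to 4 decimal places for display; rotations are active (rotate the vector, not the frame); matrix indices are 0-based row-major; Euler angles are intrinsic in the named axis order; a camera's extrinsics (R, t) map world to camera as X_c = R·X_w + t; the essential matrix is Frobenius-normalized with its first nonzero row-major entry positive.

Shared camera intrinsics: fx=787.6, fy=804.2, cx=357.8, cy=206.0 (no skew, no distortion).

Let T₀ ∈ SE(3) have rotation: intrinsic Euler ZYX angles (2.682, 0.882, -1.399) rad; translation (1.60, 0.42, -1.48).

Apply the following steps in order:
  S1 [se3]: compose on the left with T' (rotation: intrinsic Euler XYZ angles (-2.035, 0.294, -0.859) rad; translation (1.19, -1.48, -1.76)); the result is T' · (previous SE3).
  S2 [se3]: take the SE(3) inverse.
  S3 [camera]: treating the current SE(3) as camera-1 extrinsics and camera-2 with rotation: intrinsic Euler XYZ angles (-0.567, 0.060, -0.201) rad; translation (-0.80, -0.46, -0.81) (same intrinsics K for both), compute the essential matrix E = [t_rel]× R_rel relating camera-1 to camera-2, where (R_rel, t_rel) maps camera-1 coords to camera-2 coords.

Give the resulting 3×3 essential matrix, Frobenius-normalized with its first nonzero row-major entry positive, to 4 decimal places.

after S1 (compose_se3): R=[-0.3755 -0.1583 -0.9132; -0.8952 -0.1934 0.4016; -0.2401 0.9683 -0.0690], t=(2.0658, -2.6802, -0.1110)
after S2 (invert_se3): R=[-0.3755 -0.8952 -0.2401; -0.1583 -0.1934 0.9683; -0.9132 0.4016 -0.0690], t=(-1.6502, -0.0839, 2.9552)
after S3 (essential): [0.0622 0.6715 -0.1538; 0.1168 0.1529 0.0675; 0.4950 0.0339 0.4836]

matrix = [0.0622 0.6715 -0.1538; 0.1168 0.1529 0.0675; 0.4950 0.0339 0.4836]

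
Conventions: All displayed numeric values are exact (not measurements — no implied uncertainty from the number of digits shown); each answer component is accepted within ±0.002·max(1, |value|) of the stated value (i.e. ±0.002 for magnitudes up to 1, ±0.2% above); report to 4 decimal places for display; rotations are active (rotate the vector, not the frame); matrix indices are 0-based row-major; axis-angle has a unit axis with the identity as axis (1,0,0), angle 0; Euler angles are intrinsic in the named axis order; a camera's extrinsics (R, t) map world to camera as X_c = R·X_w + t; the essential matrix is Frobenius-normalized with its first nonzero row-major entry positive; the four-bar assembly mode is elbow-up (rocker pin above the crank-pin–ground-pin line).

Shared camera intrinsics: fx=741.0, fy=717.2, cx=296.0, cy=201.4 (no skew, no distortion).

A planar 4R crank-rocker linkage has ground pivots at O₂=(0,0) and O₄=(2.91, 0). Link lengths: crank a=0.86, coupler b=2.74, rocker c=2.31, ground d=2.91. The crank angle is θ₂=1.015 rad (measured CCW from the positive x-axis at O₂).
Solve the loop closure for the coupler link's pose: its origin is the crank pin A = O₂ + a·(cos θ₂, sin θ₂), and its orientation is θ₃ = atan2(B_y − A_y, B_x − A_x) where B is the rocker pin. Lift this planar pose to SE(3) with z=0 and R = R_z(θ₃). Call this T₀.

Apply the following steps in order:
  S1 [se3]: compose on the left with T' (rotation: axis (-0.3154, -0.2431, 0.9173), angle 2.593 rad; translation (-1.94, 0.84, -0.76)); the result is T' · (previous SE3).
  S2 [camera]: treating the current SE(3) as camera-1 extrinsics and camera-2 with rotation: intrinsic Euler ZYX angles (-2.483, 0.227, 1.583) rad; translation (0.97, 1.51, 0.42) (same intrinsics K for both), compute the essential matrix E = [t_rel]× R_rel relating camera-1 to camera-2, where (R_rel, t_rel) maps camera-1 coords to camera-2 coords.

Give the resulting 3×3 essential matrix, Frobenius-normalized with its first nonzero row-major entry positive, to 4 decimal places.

matrix = [0.1393 -0.3678 -0.2734; 0.0824 0.5609 0.0778; -0.4475 -0.1748 0.4608]

source (fourbar_fk): coupler pose = R=[0.8196 -0.5729 0.0000; 0.5729 0.8196 0.0000; 0.0000 0.0000 1.0000], t=(0.4538, 0.7306, 0.0000)
after S1 (compose_se3): R=[-0.7409 0.1077 -0.6629; 0.0824 -0.9650 -0.2488; -0.6666 -0.2390 0.7061], t=(-2.4892, 0.5782, -1.3678)
after S2 (essential): [0.1393 -0.3678 -0.2734; 0.0824 0.5609 0.0778; -0.4475 -0.1748 0.4608]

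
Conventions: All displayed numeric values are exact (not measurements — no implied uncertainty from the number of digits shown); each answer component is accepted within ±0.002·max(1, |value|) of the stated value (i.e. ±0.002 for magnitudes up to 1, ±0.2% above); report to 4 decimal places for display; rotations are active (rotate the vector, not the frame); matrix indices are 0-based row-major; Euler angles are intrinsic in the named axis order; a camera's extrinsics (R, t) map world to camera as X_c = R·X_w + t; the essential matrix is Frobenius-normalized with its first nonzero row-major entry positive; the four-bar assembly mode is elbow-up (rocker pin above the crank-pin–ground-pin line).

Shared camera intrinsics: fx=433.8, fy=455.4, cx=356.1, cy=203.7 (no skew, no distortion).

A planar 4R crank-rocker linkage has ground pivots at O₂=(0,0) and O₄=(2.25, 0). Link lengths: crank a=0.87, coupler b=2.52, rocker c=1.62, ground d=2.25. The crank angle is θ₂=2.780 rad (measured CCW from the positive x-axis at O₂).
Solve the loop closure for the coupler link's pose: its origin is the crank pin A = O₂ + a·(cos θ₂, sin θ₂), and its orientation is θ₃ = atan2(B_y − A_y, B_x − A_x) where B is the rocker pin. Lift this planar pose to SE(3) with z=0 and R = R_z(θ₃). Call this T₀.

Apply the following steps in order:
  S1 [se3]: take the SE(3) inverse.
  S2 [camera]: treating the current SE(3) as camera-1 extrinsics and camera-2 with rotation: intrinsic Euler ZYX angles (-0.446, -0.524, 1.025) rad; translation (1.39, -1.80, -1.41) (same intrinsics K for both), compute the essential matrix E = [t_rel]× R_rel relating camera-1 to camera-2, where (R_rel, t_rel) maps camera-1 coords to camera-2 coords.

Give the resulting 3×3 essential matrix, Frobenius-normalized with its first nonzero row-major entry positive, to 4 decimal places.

matrix = [0.3529 -0.2003 0.5315; 0.5052 -0.1500 -0.2093; -0.2553 0.0334 0.4062]

source (fourbar_fk): coupler pose = R=[0.8993 -0.4374 0.0000; 0.4374 0.8993 0.0000; 0.0000 0.0000 1.0000], t=(-0.8137, 0.3078, 0.0000)
after S1 (invert_se3): R=[0.8993 0.4374 0.0000; -0.4374 0.8993 0.0000; 0.0000 0.0000 1.0000], t=(0.5971, -0.6327, 0.0000)
after S2 (essential): [0.3529 -0.2003 0.5315; 0.5052 -0.1500 -0.2093; -0.2553 0.0334 0.4062]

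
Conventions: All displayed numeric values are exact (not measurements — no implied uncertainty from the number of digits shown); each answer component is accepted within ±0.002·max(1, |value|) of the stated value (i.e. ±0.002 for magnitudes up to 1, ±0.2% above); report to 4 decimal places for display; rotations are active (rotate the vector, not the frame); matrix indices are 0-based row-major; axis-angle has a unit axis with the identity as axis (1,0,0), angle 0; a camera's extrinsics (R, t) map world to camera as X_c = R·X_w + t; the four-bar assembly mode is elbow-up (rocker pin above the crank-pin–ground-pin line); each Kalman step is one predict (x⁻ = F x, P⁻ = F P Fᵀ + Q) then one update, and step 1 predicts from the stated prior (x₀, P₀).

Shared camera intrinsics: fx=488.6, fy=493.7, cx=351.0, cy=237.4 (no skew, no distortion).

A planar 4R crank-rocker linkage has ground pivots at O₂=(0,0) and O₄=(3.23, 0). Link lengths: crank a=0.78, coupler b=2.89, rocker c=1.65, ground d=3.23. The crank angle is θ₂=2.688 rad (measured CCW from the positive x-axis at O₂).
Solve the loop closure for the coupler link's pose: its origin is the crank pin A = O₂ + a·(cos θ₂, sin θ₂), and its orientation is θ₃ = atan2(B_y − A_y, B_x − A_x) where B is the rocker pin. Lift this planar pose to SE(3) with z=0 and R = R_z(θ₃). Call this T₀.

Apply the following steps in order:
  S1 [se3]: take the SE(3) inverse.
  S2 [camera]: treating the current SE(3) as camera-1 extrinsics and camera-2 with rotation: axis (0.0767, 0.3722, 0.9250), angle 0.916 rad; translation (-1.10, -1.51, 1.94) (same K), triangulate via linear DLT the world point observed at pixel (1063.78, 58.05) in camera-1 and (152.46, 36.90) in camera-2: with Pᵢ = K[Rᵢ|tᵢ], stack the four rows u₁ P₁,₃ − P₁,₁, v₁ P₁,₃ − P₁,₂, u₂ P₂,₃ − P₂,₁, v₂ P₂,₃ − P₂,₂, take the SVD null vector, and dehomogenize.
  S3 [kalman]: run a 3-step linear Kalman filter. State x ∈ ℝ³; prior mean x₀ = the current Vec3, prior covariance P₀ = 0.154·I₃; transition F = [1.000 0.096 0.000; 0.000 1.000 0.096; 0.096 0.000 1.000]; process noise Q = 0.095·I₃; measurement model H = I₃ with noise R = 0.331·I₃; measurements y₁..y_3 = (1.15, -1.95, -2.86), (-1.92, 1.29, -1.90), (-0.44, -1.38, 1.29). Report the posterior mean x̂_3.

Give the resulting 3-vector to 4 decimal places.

source (fourbar_fk): coupler pose = R=[0.9580 -0.2869 0.0000; 0.2869 0.9580 0.0000; 0.0000 0.0000 1.0000], t=(-0.7011, 0.3418, 0.0000)
after S1 (invert_se3): R=[0.9580 0.2869 0.0000; -0.2869 0.9580 0.0000; 0.0000 0.0000 1.0000], t=(0.5736, -0.5286, 0.0000)
after S2 (triangulate): (0.2364, 0.3858, 0.6243)
after S3 (kf_track): (-0.4406, -0.5535, -0.2699)

result = (-0.4406, -0.5535, -0.2699)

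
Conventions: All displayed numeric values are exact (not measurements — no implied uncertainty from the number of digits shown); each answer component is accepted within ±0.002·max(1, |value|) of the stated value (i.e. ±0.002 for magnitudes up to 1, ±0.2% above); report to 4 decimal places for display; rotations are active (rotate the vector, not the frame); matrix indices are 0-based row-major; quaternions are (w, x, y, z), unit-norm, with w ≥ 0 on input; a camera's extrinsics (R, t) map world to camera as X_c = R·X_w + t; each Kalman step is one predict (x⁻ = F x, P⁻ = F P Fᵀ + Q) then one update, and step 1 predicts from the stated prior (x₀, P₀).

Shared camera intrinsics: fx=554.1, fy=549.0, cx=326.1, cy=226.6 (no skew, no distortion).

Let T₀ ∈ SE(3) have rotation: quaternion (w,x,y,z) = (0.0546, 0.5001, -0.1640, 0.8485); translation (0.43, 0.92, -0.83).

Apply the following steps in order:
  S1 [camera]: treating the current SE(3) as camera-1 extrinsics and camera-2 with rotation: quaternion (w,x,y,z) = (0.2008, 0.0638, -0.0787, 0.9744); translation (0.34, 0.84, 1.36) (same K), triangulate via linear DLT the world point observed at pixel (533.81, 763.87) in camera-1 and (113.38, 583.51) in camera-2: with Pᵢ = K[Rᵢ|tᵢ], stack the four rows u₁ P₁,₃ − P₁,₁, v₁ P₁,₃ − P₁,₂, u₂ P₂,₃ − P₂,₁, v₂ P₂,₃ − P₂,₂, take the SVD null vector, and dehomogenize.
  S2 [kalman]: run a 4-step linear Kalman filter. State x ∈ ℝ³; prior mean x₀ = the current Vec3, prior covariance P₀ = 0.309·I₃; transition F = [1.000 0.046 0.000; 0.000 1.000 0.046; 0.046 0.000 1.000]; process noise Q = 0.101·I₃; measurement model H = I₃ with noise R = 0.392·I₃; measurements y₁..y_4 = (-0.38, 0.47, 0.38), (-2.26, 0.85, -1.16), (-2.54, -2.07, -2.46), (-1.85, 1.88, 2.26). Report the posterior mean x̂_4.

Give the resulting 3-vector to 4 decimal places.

result = (-1.5851, 0.3629, 0.1726)

after S1 (triangulate): (1.4891, -0.2073, 0.6662)
after S2 (kf_track): (-1.5851, 0.3629, 0.1726)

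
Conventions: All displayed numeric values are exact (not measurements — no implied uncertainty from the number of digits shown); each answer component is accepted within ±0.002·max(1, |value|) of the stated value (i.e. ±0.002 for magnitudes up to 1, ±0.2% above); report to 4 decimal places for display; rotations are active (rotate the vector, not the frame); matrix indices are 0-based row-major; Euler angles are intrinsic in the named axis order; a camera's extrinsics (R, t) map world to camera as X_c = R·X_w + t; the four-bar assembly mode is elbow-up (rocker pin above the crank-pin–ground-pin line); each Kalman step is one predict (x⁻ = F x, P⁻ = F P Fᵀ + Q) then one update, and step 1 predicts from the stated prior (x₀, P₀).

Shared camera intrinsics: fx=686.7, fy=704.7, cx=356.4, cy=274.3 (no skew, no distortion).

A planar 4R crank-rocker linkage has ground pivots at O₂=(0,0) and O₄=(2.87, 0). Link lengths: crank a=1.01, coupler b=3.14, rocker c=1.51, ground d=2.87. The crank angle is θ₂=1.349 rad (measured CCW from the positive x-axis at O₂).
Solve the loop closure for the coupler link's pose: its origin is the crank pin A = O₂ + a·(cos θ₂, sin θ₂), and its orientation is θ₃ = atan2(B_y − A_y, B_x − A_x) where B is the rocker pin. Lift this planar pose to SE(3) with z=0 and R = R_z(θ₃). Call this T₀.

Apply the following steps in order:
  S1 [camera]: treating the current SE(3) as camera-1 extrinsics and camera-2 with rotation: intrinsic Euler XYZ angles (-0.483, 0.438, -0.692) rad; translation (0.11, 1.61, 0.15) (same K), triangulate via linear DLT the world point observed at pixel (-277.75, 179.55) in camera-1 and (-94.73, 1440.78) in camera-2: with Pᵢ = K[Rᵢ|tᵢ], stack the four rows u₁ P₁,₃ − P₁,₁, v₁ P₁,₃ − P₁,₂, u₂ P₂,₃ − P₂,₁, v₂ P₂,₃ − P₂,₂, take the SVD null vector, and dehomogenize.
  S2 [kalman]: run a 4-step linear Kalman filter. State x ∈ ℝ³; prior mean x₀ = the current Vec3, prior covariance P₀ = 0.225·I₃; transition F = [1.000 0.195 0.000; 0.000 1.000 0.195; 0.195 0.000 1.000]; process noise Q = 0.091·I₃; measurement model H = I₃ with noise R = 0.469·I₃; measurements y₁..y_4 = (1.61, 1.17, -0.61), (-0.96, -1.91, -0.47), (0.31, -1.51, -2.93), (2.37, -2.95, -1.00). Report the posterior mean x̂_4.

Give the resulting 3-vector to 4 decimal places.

source (fourbar_fk): coupler pose = R=[0.9895 -0.1443 0.0000; 0.1443 0.9895 0.0000; 0.0000 0.0000 1.0000], t=(0.2222, 0.9853, 0.0000)
after S1 (triangulate): (-1.0573, -0.9427, 0.7450)
after S2 (kf_track): (0.3825, -1.7818, -1.1406)

result = (0.3825, -1.7818, -1.1406)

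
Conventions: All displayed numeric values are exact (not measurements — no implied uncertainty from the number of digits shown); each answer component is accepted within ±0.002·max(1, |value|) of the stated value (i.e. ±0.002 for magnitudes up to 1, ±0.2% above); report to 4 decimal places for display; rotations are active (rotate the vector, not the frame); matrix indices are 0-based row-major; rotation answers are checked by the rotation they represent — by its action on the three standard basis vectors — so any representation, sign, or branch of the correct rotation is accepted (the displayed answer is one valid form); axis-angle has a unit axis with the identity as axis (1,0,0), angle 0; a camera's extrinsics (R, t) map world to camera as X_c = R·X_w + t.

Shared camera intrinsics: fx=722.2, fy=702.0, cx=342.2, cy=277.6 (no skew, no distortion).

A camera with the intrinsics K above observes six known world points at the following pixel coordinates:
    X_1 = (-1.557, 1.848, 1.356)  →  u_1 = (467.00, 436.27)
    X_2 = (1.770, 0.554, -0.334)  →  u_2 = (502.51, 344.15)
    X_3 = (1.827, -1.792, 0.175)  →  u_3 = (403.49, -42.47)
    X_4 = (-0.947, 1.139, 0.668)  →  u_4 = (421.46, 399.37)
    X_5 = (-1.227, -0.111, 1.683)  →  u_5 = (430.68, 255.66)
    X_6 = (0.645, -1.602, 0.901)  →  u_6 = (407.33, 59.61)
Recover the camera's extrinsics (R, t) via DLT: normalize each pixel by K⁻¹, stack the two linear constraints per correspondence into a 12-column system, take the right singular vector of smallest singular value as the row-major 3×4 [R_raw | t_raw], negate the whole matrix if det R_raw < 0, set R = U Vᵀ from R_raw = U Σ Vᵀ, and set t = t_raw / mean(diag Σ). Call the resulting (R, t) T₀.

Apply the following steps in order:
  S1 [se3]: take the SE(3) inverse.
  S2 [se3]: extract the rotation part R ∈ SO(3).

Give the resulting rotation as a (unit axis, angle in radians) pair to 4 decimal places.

rotation (axis_angle) = ((-0.1694, -0.9216, 0.3493), 1.1396)

source (pnp_recover): camera pose = R=[0.4347 0.4082 0.8028; -0.2265 0.9123 -0.3412; -0.8716 -0.0335 0.4890], t=(0.1600, 0.1599, 5.7194)
after S1 (invert_se3): R=[0.4347 -0.2265 -0.8716; 0.4082 0.9123 -0.0335; 0.8028 -0.3412 0.4890], t=(4.9519, -0.0196, -2.8706)
after S2 (rot_of_se3): [0.4347 -0.2265 -0.8716; 0.4082 0.9123 -0.0335; 0.8028 -0.3412 0.4890]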